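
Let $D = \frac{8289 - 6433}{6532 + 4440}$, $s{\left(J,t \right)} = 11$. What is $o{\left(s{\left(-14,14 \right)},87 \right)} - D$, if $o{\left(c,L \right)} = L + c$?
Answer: $\frac{268350}{2743} \approx 97.831$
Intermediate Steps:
$D = \frac{464}{2743}$ ($D = \frac{1856}{10972} = 1856 \cdot \frac{1}{10972} = \frac{464}{2743} \approx 0.16916$)
$o{\left(s{\left(-14,14 \right)},87 \right)} - D = \left(87 + 11\right) - \frac{464}{2743} = 98 - \frac{464}{2743} = \frac{268350}{2743}$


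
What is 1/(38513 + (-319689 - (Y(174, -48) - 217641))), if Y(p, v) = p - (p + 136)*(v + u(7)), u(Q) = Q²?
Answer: -1/63399 ≈ -1.5773e-5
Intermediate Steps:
Y(p, v) = p - (49 + v)*(136 + p) (Y(p, v) = p - (p + 136)*(v + 7²) = p - (136 + p)*(v + 49) = p - (136 + p)*(49 + v) = p - (49 + v)*(136 + p))
1/(38513 + (-319689 - (Y(174, -48) - 217641))) = 1/(38513 + (-319689 - ((-6664 - 136*(-48) - 48*174 - 1*174*(-48)) - 217641))) = 1/(38513 + (-319689 - ((-6664 + 6528 - 8352 + 8352) - 217641))) = 1/(38513 + (-319689 - (-136 - 217641))) = 1/(38513 + (-319689 - 1*(-217777))) = 1/(38513 + (-319689 + 217777)) = 1/(38513 - 101912) = 1/(-63399) = -1/63399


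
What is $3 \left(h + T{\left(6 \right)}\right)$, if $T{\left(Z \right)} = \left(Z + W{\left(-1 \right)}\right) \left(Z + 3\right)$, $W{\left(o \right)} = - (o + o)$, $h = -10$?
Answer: $186$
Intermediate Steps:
$W{\left(o \right)} = - 2 o$
$T{\left(Z \right)} = \left(2 + Z\right) \left(3 + Z\right)$ ($T{\left(Z \right)} = \left(Z - -2\right) \left(Z + 3\right) = \left(Z + 2\right) \left(3 + Z\right) = \left(2 + Z\right) \left(3 + Z\right)$)
$3 \left(h + T{\left(6 \right)}\right) = 3 \left(-10 + \left(6 + 6^{2} + 5 \cdot 6\right)\right) = 3 \left(-10 + \left(6 + 36 + 30\right)\right) = 3 \left(-10 + 72\right) = 3 \cdot 62 = 186$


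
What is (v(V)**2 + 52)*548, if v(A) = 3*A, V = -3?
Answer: 72884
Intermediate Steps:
(v(V)**2 + 52)*548 = ((3*(-3))**2 + 52)*548 = ((-9)**2 + 52)*548 = (81 + 52)*548 = 133*548 = 72884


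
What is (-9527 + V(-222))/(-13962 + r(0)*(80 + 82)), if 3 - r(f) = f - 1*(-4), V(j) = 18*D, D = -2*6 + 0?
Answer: 9743/14124 ≈ 0.68982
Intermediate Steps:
D = -12 (D = -12 + 0 = -12)
V(j) = -216 (V(j) = 18*(-12) = -216)
r(f) = -1 - f (r(f) = 3 - (f - 1*(-4)) = 3 - (f + 4) = 3 - (4 + f) = 3 + (-4 - f) = -1 - f)
(-9527 + V(-222))/(-13962 + r(0)*(80 + 82)) = (-9527 - 216)/(-13962 + (-1 - 1*0)*(80 + 82)) = -9743/(-13962 + (-1 + 0)*162) = -9743/(-13962 - 1*162) = -9743/(-13962 - 162) = -9743/(-14124) = -9743*(-1/14124) = 9743/14124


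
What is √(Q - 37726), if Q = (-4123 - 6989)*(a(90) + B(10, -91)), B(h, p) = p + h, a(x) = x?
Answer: I*√137734 ≈ 371.13*I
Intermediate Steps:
B(h, p) = h + p
Q = -100008 (Q = (-4123 - 6989)*(90 + (10 - 91)) = -11112*(90 - 81) = -11112*9 = -100008)
√(Q - 37726) = √(-100008 - 37726) = √(-137734) = I*√137734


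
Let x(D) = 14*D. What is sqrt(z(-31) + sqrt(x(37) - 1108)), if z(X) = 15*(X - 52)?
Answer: sqrt(-1245 + I*sqrt(590)) ≈ 0.3442 + 35.286*I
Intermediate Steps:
z(X) = -780 + 15*X (z(X) = 15*(-52 + X) = -780 + 15*X)
sqrt(z(-31) + sqrt(x(37) - 1108)) = sqrt((-780 + 15*(-31)) + sqrt(14*37 - 1108)) = sqrt((-780 - 465) + sqrt(518 - 1108)) = sqrt(-1245 + sqrt(-590)) = sqrt(-1245 + I*sqrt(590))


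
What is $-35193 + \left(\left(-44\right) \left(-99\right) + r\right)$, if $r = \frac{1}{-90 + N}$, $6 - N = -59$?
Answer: $- \frac{770926}{25} \approx -30837.0$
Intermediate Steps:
$N = 65$ ($N = 6 - -59 = 6 + 59 = 65$)
$r = - \frac{1}{25}$ ($r = \frac{1}{-90 + 65} = \frac{1}{-25} = - \frac{1}{25} \approx -0.04$)
$-35193 + \left(\left(-44\right) \left(-99\right) + r\right) = -35193 - - \frac{108899}{25} = -35193 + \left(4356 - \frac{1}{25}\right) = -35193 + \frac{108899}{25} = - \frac{770926}{25}$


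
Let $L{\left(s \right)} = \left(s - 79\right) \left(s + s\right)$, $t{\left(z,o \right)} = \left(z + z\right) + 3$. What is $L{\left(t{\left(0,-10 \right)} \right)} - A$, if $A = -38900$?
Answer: $38444$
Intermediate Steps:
$t{\left(z,o \right)} = 3 + 2 z$ ($t{\left(z,o \right)} = 2 z + 3 = 3 + 2 z$)
$L{\left(s \right)} = 2 s \left(-79 + s\right)$ ($L{\left(s \right)} = \left(-79 + s\right) 2 s = 2 s \left(-79 + s\right)$)
$L{\left(t{\left(0,-10 \right)} \right)} - A = 2 \left(3 + 2 \cdot 0\right) \left(-79 + \left(3 + 2 \cdot 0\right)\right) - -38900 = 2 \left(3 + 0\right) \left(-79 + \left(3 + 0\right)\right) + 38900 = 2 \cdot 3 \left(-79 + 3\right) + 38900 = 2 \cdot 3 \left(-76\right) + 38900 = -456 + 38900 = 38444$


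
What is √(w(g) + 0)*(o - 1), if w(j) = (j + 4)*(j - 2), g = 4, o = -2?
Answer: -12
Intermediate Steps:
w(j) = (-2 + j)*(4 + j) (w(j) = (4 + j)*(-2 + j) = (-2 + j)*(4 + j))
√(w(g) + 0)*(o - 1) = √((-8 + 4² + 2*4) + 0)*(-2 - 1) = √((-8 + 16 + 8) + 0)*(-3) = √(16 + 0)*(-3) = √16*(-3) = 4*(-3) = -12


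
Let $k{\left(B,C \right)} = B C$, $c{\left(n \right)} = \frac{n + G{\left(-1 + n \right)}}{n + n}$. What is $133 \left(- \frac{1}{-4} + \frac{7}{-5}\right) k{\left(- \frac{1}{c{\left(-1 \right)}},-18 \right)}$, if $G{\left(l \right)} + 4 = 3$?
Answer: $- \frac{27531}{10} \approx -2753.1$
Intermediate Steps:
$G{\left(l \right)} = -1$ ($G{\left(l \right)} = -4 + 3 = -1$)
$c{\left(n \right)} = \frac{-1 + n}{2 n}$ ($c{\left(n \right)} = \frac{n - 1}{n + n} = \frac{-1 + n}{2 n}$)
$133 \left(- \frac{1}{-4} + \frac{7}{-5}\right) k{\left(- \frac{1}{c{\left(-1 \right)}},-18 \right)} = 133 \left(- \frac{1}{-4} + \frac{7}{-5}\right) - \frac{1}{\frac{1}{2} \frac{1}{-1} \left(-1 - 1\right)} \left(-18\right) = 133 \left(\left(-1\right) \left(- \frac{1}{4}\right) + 7 \left(- \frac{1}{5}\right)\right) - \frac{1}{\frac{1}{2} \left(-1\right) \left(-2\right)} \left(-18\right) = 133 \left(\frac{1}{4} - \frac{7}{5}\right) - 1^{-1} \left(-18\right) = 133 \left(- \frac{23}{20}\right) \left(-1\right) 1 \left(-18\right) = - \frac{3059 \left(\left(-1\right) \left(-18\right)\right)}{20} = \left(- \frac{3059}{20}\right) 18 = - \frac{27531}{10}$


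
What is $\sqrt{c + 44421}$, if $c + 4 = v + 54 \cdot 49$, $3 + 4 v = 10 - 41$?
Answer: $\frac{\sqrt{188218}}{2} \approx 216.92$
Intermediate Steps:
$v = - \frac{17}{2}$ ($v = - \frac{3}{4} + \frac{10 - 41}{4} = - \frac{3}{4} + \frac{1}{4} \left(-31\right) = - \frac{3}{4} - \frac{31}{4} = - \frac{17}{2} \approx -8.5$)
$c = \frac{5267}{2}$ ($c = -4 + \left(- \frac{17}{2} + 54 \cdot 49\right) = -4 + \left(- \frac{17}{2} + 2646\right) = -4 + \frac{5275}{2} = \frac{5267}{2} \approx 2633.5$)
$\sqrt{c + 44421} = \sqrt{\frac{5267}{2} + 44421} = \sqrt{\frac{94109}{2}} = \frac{\sqrt{188218}}{2}$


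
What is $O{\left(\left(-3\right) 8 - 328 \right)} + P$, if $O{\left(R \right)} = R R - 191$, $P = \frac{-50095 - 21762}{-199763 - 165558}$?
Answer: $\frac{45195028730}{365321} \approx 1.2371 \cdot 10^{5}$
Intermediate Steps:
$P = \frac{71857}{365321}$ ($P = - \frac{71857}{-365321} = \left(-71857\right) \left(- \frac{1}{365321}\right) = \frac{71857}{365321} \approx 0.1967$)
$O{\left(R \right)} = -191 + R^{2}$ ($O{\left(R \right)} = R^{2} - 191 = -191 + R^{2}$)
$O{\left(\left(-3\right) 8 - 328 \right)} + P = \left(-191 + \left(\left(-3\right) 8 - 328\right)^{2}\right) + \frac{71857}{365321} = \left(-191 + \left(-24 - 328\right)^{2}\right) + \frac{71857}{365321} = \left(-191 + \left(-352\right)^{2}\right) + \frac{71857}{365321} = \left(-191 + 123904\right) + \frac{71857}{365321} = 123713 + \frac{71857}{365321} = \frac{45195028730}{365321}$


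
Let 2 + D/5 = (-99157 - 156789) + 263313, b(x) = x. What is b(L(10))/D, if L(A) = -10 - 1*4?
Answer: -14/36825 ≈ -0.00038018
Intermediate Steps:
L(A) = -14 (L(A) = -10 - 4 = -14)
D = 36825 (D = -10 + 5*((-99157 - 156789) + 263313) = -10 + 5*(-255946 + 263313) = -10 + 5*7367 = -10 + 36835 = 36825)
b(L(10))/D = -14/36825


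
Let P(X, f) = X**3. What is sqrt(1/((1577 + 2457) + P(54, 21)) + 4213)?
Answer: 5*sqrt(4395271913214)/161498 ≈ 64.908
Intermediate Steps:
sqrt(1/((1577 + 2457) + P(54, 21)) + 4213) = sqrt(1/((1577 + 2457) + 54**3) + 4213) = sqrt(1/(4034 + 157464) + 4213) = sqrt(1/161498 + 4213) = sqrt(680391075/161498) = 5*sqrt(4395271913214)/161498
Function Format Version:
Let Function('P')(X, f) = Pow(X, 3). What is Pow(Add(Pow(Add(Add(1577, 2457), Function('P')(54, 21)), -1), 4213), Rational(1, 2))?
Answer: Mul(Rational(5, 161498), Pow(4395271913214, Rational(1, 2))) ≈ 64.908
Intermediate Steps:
Pow(Add(Pow(Add(Add(1577, 2457), Function('P')(54, 21)), -1), 4213), Rational(1, 2)) = Pow(Add(Pow(Add(Add(1577, 2457), Pow(54, 3)), -1), 4213), Rational(1, 2)) = Pow(Add(Pow(Add(4034, 157464), -1), 4213), Rational(1, 2)) = Pow(Add(Pow(161498, -1), 4213), Rational(1, 2)) = Pow(Add(Rational(1, 161498), 4213), Rational(1, 2)) = Pow(Rational(680391075, 161498), Rational(1, 2)) = Mul(Rational(5, 161498), Pow(4395271913214, Rational(1, 2)))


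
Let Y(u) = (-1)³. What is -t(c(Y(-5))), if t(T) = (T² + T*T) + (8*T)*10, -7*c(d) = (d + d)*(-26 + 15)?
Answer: 11352/49 ≈ 231.67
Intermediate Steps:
Y(u) = -1
c(d) = 22*d/7 (c(d) = -(d + d)*(-26 + 15)/7 = -2*d*(-11)/7 = -(-22)*d/7 = 22*d/7)
t(T) = 2*T² + 80*T (t(T) = (T² + T²) + 80*T = 2*T² + 80*T)
-t(c(Y(-5))) = -2*(22/7)*(-1)*(40 + (22/7)*(-1)) = -2*(-22)*(40 - 22/7)/7 = -2*(-22)*258/(7*7) = -1*(-11352/49) = 11352/49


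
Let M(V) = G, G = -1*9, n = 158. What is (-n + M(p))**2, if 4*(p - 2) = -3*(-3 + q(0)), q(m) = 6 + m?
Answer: 27889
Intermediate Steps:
p = -1/4 (p = 2 + (-3*(-3 + (6 + 0)))/4 = 2 + (-3*(-3 + 6))/4 = 2 + (-3*3)/4 = 2 + (1/4)*(-9) = 2 - 9/4 = -1/4 ≈ -0.25000)
G = -9
M(V) = -9
(-n + M(p))**2 = (-1*158 - 9)**2 = (-158 - 9)**2 = (-167)**2 = 27889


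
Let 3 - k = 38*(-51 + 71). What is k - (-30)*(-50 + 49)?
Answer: -787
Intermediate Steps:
k = -757 (k = 3 - 38*(-51 + 71) = 3 - 38*20 = 3 - 1*760 = 3 - 760 = -757)
k - (-30)*(-50 + 49) = -757 - (-30)*(-50 + 49) = -757 - (-30)*(-1) = -757 - 1*30 = -757 - 30 = -787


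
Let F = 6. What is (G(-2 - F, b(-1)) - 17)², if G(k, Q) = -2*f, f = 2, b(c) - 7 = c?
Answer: 441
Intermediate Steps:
b(c) = 7 + c
G(k, Q) = -4 (G(k, Q) = -2*2 = -4)
(G(-2 - F, b(-1)) - 17)² = (-4 - 17)² = (-21)² = 441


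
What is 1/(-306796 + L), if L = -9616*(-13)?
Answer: -1/181788 ≈ -5.5009e-6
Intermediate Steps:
L = 125008
1/(-306796 + L) = 1/(-306796 + 125008) = 1/(-181788) = -1/181788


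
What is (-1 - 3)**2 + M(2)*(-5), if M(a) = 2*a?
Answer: -4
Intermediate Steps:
(-1 - 3)**2 + M(2)*(-5) = (-1 - 3)**2 + (2*2)*(-5) = (-4)**2 + 4*(-5) = 16 - 20 = -4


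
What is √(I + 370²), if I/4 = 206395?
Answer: 4*√60155 ≈ 981.06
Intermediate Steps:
I = 825580 (I = 4*206395 = 825580)
√(I + 370²) = √(825580 + 370²) = √(825580 + 136900) = √962480 = 4*√60155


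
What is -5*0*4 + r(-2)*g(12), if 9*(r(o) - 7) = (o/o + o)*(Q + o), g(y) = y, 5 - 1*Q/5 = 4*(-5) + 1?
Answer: -220/3 ≈ -73.333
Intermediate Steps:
Q = 120 (Q = 25 - 5*(4*(-5) + 1) = 25 - 5*(-20 + 1) = 25 - 5*(-19) = 25 + 95 = 120)
r(o) = 7 + (1 + o)*(120 + o)/9 (r(o) = 7 + ((o/o + o)*(120 + o))/9 = 7 + ((1 + o)*(120 + o))/9 = 7 + (1 + o)*(120 + o)/9)
-5*0*4 + r(-2)*g(12) = -5*0*4 + (61/3 + (⅑)*(-2)² + (121/9)*(-2))*12 = 0*4 + (61/3 + (⅑)*4 - 242/9)*12 = 0 + (61/3 + 4/9 - 242/9)*12 = 0 - 55/9*12 = 0 - 220/3 = -220/3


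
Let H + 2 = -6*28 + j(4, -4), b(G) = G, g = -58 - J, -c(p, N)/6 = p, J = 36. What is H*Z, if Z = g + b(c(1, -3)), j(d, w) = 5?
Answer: 16500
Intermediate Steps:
c(p, N) = -6*p
g = -94 (g = -58 - 1*36 = -58 - 36 = -94)
Z = -100 (Z = -94 - 6*1 = -94 - 6 = -100)
H = -165 (H = -2 + (-6*28 + 5) = -2 + (-168 + 5) = -2 - 163 = -165)
H*Z = -165*(-100) = 16500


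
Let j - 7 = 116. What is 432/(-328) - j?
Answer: -5097/41 ≈ -124.32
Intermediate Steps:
j = 123 (j = 7 + 116 = 123)
432/(-328) - j = 432/(-328) - 1*123 = 432*(-1/328) - 123 = -54/41 - 123 = -5097/41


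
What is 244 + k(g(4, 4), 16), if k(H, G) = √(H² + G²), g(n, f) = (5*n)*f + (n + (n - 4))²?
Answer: 244 + 16*√37 ≈ 341.32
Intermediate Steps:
g(n, f) = (-4 + 2*n)² + 5*f*n (g(n, f) = 5*f*n + (n + (-4 + n))² = 5*f*n + (-4 + 2*n)² = (-4 + 2*n)² + 5*f*n)
k(H, G) = √(G² + H²)
244 + k(g(4, 4), 16) = 244 + √(16² + (4*(-2 + 4)² + 5*4*4)²) = 244 + √(256 + (4*2² + 80)²) = 244 + √(256 + (4*4 + 80)²) = 244 + √(256 + (16 + 80)²) = 244 + √(256 + 96²) = 244 + √(256 + 9216) = 244 + √9472 = 244 + 16*√37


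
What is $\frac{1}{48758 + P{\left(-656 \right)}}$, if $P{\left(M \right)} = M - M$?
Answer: $\frac{1}{48758} \approx 2.0509 \cdot 10^{-5}$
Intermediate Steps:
$P{\left(M \right)} = 0$
$\frac{1}{48758 + P{\left(-656 \right)}} = \frac{1}{48758 + 0} = \frac{1}{48758}$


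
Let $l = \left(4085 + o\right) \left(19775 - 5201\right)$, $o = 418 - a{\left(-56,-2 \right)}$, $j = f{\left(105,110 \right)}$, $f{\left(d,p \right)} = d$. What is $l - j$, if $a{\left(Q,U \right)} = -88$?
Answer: $66909129$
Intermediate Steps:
$j = 105$
$o = 506$ ($o = 418 - -88 = 418 + 88 = 506$)
$l = 66909234$ ($l = \left(4085 + 506\right) \left(19775 - 5201\right) = 4591 \cdot 14574 = 66909234$)
$l - j = 66909234 - 105 = 66909129$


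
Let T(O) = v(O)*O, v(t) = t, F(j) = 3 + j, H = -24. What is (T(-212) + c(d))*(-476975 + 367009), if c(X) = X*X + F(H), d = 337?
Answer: -17428731272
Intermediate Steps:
T(O) = O² (T(O) = O*O = O²)
c(X) = -21 + X² (c(X) = X*X + (3 - 24) = X² - 21 = -21 + X²)
(T(-212) + c(d))*(-476975 + 367009) = ((-212)² + (-21 + 337²))*(-476975 + 367009) = (44944 + (-21 + 113569))*(-109966) = (44944 + 113548)*(-109966) = 158492*(-109966) = -17428731272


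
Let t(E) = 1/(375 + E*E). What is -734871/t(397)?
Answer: -116097860064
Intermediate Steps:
t(E) = 1/(375 + E²)
-734871/t(397) = -734871/(1/(375 + 397²)) = -734871/(1/(375 + 157609)) = -734871/(1/157984) = -734871/1/157984 = -734871*157984 = -116097860064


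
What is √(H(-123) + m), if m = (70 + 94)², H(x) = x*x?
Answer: 205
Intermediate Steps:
H(x) = x²
m = 26896 (m = 164² = 26896)
√(H(-123) + m) = √((-123)² + 26896) = √(15129 + 26896) = √42025 = 205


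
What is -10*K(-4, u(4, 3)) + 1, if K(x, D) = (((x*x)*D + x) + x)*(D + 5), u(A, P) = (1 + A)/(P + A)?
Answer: -9551/49 ≈ -194.92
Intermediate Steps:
u(A, P) = (1 + A)/(A + P)
K(x, D) = (5 + D)*(2*x + D*x²) (K(x, D) = ((x²*D + x) + x)*(5 + D) = ((D*x² + x) + x)*(5 + D) = ((x + D*x²) + x)*(5 + D) = (2*x + D*x²)*(5 + D) = (5 + D)*(2*x + D*x²))
-10*K(-4, u(4, 3)) + 1 = -(-40)*(10 + 2*((1 + 4)/(4 + 3)) - 4*(1 + 4)²/(4 + 3)² + 5*((1 + 4)/(4 + 3))*(-4)) + 1 = -(-40)*(10 + 2*(5/7) - 4*(5/7)² + 5*(5/7)*(-4)) + 1 = -(-40)*(10 + 10/7 - 4*25/49 - 100/7) + 1 = -(-40)*(10 + 10/7 - 100/49 - 100/7) + 1 = -(-40)*(-240)/49 + 1 = -10*960/49 + 1 = -9600/49 + 1 = -9551/49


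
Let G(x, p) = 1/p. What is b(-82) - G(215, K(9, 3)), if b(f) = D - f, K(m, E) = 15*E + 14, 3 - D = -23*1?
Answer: 6371/59 ≈ 107.98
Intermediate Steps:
D = 26 (D = 3 - (-23) = 3 - 1*(-23) = 3 + 23 = 26)
K(m, E) = 14 + 15*E
b(f) = 26 - f
b(-82) - G(215, K(9, 3)) = (26 - 1*(-82)) - 1/(14 + 15*3) = (26 + 82) - 1/(14 + 45) = 108 - 1/59 = 6371/59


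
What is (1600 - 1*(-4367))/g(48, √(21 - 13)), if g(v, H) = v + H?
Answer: 35802/287 - 5967*√2/1148 ≈ 117.39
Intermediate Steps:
g(v, H) = H + v
(1600 - 1*(-4367))/g(48, √(21 - 13)) = (1600 - 1*(-4367))/(√(21 - 13) + 48) = (1600 + 4367)/(√8 + 48) = 5967/(2*√2 + 48) = 5967/(48 + 2*√2)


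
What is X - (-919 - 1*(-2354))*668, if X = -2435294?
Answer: -3393874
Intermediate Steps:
X - (-919 - 1*(-2354))*668 = -2435294 - (-919 - 1*(-2354))*668 = -2435294 - (-919 + 2354)*668 = -2435294 - 1435*668 = -2435294 - 1*958580 = -2435294 - 958580 = -3393874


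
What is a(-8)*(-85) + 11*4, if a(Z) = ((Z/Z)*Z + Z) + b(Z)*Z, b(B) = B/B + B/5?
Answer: 996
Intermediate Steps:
b(B) = 1 + B/5 (b(B) = 1 + B*(1/5) = 1 + B/5)
a(Z) = 2*Z + Z*(1 + Z/5) (a(Z) = ((Z/Z)*Z + Z) + (1 + Z/5)*Z = (1*Z + Z) + Z*(1 + Z/5) = (Z + Z) + Z*(1 + Z/5) = 2*Z + Z*(1 + Z/5))
a(-8)*(-85) + 11*4 = ((1/5)*(-8)*(15 - 8))*(-85) + 11*4 = ((1/5)*(-8)*7)*(-85) + 44 = -56/5*(-85) + 44 = 952 + 44 = 996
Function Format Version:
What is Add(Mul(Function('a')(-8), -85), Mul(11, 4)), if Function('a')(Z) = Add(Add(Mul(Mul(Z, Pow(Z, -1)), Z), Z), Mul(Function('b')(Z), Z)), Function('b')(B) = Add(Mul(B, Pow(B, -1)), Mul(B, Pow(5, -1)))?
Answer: 996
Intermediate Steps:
Function('b')(B) = Add(1, Mul(Rational(1, 5), B)) (Function('b')(B) = Add(1, Mul(B, Rational(1, 5))) = Add(1, Mul(Rational(1, 5), B)))
Function('a')(Z) = Add(Mul(2, Z), Mul(Z, Add(1, Mul(Rational(1, 5), Z)))) (Function('a')(Z) = Add(Add(Mul(Mul(Z, Pow(Z, -1)), Z), Z), Mul(Add(1, Mul(Rational(1, 5), Z)), Z)) = Add(Add(Mul(1, Z), Z), Mul(Z, Add(1, Mul(Rational(1, 5), Z)))) = Add(Add(Z, Z), Mul(Z, Add(1, Mul(Rational(1, 5), Z)))) = Add(Mul(2, Z), Mul(Z, Add(1, Mul(Rational(1, 5), Z)))))
Add(Mul(Function('a')(-8), -85), Mul(11, 4)) = Add(Mul(Mul(Rational(1, 5), -8, Add(15, -8)), -85), Mul(11, 4)) = Add(Mul(Mul(Rational(1, 5), -8, 7), -85), 44) = Add(Mul(Rational(-56, 5), -85), 44) = Add(952, 44) = 996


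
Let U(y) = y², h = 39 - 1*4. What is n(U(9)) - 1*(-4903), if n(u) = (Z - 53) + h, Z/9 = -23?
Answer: 4678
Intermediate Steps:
h = 35 (h = 39 - 4 = 35)
Z = -207 (Z = 9*(-23) = -207)
n(u) = -225 (n(u) = (-207 - 53) + 35 = -260 + 35 = -225)
n(U(9)) - 1*(-4903) = -225 - 1*(-4903) = -225 + 4903 = 4678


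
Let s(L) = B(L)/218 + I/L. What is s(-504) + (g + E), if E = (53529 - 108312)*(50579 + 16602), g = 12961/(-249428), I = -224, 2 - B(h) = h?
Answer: -900547213500436141/244688868 ≈ -3.6804e+9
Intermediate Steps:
B(h) = 2 - h
g = -12961/249428 (g = 12961*(-1/249428) = -12961/249428 ≈ -0.051963)
E = -3680376723 (E = -54783*67181 = -3680376723)
s(L) = 1/109 - 224/L - L/218 (s(L) = (2 - L)/218 - 224/L = (2 - L)*(1/218) - 224/L = (1/109 - L/218) - 224/L = 1/109 - 224/L - L/218)
s(-504) + (g + E) = (1/218)*(-48832 - 504*(2 - 1*(-504)))/(-504) + (-12961/249428 - 3680376723) = (1/218)*(-1/504)*(-48832 - 504*(2 + 504)) - 917989005277405/249428 = (1/218)*(-1/504)*(-48832 - 504*506) - 917989005277405/249428 = (1/218)*(-1/504)*(-48832 - 255024) - 917989005277405/249428 = (1/218)*(-1/504)*(-303856) - 917989005277405/249428 = 2713/981 - 917989005277405/249428 = -900547213500436141/244688868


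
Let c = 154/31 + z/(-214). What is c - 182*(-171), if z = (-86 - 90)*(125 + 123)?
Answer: 103924696/3317 ≈ 31331.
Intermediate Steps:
z = -43648 (z = -176*248 = -43648)
c = 693022/3317 (c = 154/31 - 43648/(-214) = 154*(1/31) - 43648*(-1/214) = 154/31 + 21824/107 = 693022/3317 ≈ 208.93)
c - 182*(-171) = 693022/3317 - 182*(-171) = 693022/3317 + 31122 = 103924696/3317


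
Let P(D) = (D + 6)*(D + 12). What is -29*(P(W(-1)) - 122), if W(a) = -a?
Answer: 899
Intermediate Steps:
P(D) = (6 + D)*(12 + D)
-29*(P(W(-1)) - 122) = -29*((72 + (-1*(-1))² + 18*(-1*(-1))) - 122) = -29*((72 + 1² + 18*1) - 122) = -29*((72 + 1 + 18) - 122) = -29*(91 - 122) = -29*(-31) = 899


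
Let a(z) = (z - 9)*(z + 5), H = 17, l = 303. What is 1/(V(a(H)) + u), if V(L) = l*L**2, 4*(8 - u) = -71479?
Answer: 4/37614423 ≈ 1.0634e-7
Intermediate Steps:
u = 71511/4 (u = 8 - 1/4*(-71479) = 8 + 71479/4 = 71511/4 ≈ 17878.)
a(z) = (-9 + z)*(5 + z)
V(L) = 303*L**2
1/(V(a(H)) + u) = 1/(303*(-45 + 17**2 - 4*17)**2 + 71511/4) = 1/(303*(-45 + 289 - 68)**2 + 71511/4) = 1/(303*176**2 + 71511/4) = 1/(303*30976 + 71511/4) = 1/(9385728 + 71511/4) = 1/(37614423/4) = 4/37614423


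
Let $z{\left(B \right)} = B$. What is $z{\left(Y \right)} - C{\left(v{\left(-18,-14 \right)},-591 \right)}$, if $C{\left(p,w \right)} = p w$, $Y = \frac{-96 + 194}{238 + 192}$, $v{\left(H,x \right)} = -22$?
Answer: $- \frac{2795381}{215} \approx -13002.0$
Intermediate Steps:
$Y = \frac{49}{215}$ ($Y = \frac{98}{430} = 98 \cdot \frac{1}{430} = \frac{49}{215} \approx 0.22791$)
$z{\left(Y \right)} - C{\left(v{\left(-18,-14 \right)},-591 \right)} = \frac{49}{215} - \left(-22\right) \left(-591\right) = \frac{49}{215} - 13002 = - \frac{2795381}{215}$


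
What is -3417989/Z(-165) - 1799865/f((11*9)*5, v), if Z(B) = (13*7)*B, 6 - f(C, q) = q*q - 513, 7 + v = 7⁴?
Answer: 6538184213696/28682238585 ≈ 227.95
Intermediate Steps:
v = 2394 (v = -7 + 7⁴ = -7 + 2401 = 2394)
f(C, q) = 519 - q² (f(C, q) = 6 - (q*q - 513) = 6 - (q² - 513) = 6 - (-513 + q²) = 6 + (513 - q²) = 519 - q²)
Z(B) = 91*B
-3417989/Z(-165) - 1799865/f((11*9)*5, v) = -3417989/(91*(-165)) - 1799865/(519 - 1*2394²) = -3417989/(-15015) - 1799865/(519 - 1*5731236) = -3417989*(-1/15015) - 1799865/(519 - 5731236) = 3417989/15015 - 1799865/(-5730717) = 3417989/15015 - 1799865*(-1/5730717) = 3417989/15015 + 599955/1910239 = 6538184213696/28682238585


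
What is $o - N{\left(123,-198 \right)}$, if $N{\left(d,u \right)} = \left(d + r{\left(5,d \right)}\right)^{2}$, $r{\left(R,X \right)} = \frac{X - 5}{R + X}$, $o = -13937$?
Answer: $- \frac{119986713}{4096} \approx -29294.0$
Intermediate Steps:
$r{\left(R,X \right)} = \frac{-5 + X}{R + X}$
$N{\left(d,u \right)} = \left(d + \frac{-5 + d}{5 + d}\right)^{2}$
$o - N{\left(123,-198 \right)} = -13937 - \frac{\left(-5 + 123 + 123 \left(5 + 123\right)\right)^{2}}{\left(5 + 123\right)^{2}} = -13937 - \frac{\left(-5 + 123 + 123 \cdot 128\right)^{2}}{16384} = -13937 - \frac{\left(-5 + 123 + 15744\right)^{2}}{16384} = -13937 - \frac{15862^{2}}{16384} = -13937 - \frac{1}{16384} \cdot 251603044 = -13937 - \frac{62900761}{4096} = - \frac{119986713}{4096}$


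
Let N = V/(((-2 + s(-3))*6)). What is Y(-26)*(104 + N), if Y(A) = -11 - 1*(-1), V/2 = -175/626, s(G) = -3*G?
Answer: -976435/939 ≈ -1039.9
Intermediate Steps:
V = -175/313 (V = 2*(-175/626) = -175/313 ≈ -0.55910)
Y(A) = -10 (Y(A) = -11 + 1 = -10)
N = -25/1878 (N = -175*1/(6*(-2 - 3*(-3)))/313 = -175*1/(6*(-2 + 9))/313 = -175/(313*(7*6)) = -175/313/42 = -175/313*1/42 = -25/1878 ≈ -0.013312)
Y(-26)*(104 + N) = -10*(104 - 25/1878) = -10*195287/1878 = -976435/939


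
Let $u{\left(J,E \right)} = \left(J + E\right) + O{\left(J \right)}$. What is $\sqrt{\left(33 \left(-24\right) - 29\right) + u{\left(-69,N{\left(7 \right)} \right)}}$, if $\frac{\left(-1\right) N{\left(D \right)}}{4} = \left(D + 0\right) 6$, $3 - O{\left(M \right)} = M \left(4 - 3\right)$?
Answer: $i \sqrt{986} \approx 31.401 i$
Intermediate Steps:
$O{\left(M \right)} = 3 - M$ ($O{\left(M \right)} = 3 - M \left(4 - 3\right) = 3 - M 1 = 3 - M$)
$N{\left(D \right)} = - 24 D$ ($N{\left(D \right)} = - 4 \left(D + 0\right) 6 = - 4 D 6 = - 4 \cdot 6 D = - 24 D$)
$u{\left(J,E \right)} = 3 + E$ ($u{\left(J,E \right)} = \left(J + E\right) - \left(-3 + J\right) = \left(E + J\right) - \left(-3 + J\right) = 3 + E$)
$\sqrt{\left(33 \left(-24\right) - 29\right) + u{\left(-69,N{\left(7 \right)} \right)}} = \sqrt{\left(33 \left(-24\right) - 29\right) + \left(3 - 168\right)} = \sqrt{\left(-792 - 29\right) + \left(3 - 168\right)} = \sqrt{-821 - 165} = \sqrt{-986} = i \sqrt{986}$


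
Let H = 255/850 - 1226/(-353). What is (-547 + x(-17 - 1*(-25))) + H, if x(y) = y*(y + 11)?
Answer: -1381031/3530 ≈ -391.23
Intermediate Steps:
x(y) = y*(11 + y)
H = 13319/3530 (H = 255*(1/850) - 1226*(-1/353) = 3/10 + 1226/353 = 13319/3530 ≈ 3.7731)
(-547 + x(-17 - 1*(-25))) + H = (-547 + (-17 - 1*(-25))*(11 + (-17 - 1*(-25)))) + 13319/3530 = (-547 + (-17 + 25)*(11 + (-17 + 25))) + 13319/3530 = (-547 + 8*(11 + 8)) + 13319/3530 = (-547 + 8*19) + 13319/3530 = (-547 + 152) + 13319/3530 = -395 + 13319/3530 = -1381031/3530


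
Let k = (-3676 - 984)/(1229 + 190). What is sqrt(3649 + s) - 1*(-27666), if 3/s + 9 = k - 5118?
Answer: 27666 + 4*sqrt(12086523951847210)/7279873 ≈ 27726.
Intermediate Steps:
k = -4660/1419 ≈ -3.2840
s = -4257/7279873 (s = 3/(-9 + (-4660/1419 - 5118)) = 3/(-9 - 7267102/1419) = 3/(-7279873/1419) = 3*(-1419/7279873) = -4257/7279873 ≈ -0.00058476)
sqrt(3649 + s) - 1*(-27666) = sqrt(3649 - 4257/7279873) - 1*(-27666) = sqrt(26564252320/7279873) + 27666 = 4*sqrt(12086523951847210)/7279873 + 27666 = 27666 + 4*sqrt(12086523951847210)/7279873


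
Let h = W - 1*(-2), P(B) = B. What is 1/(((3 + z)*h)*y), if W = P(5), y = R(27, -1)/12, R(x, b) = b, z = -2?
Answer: -12/7 ≈ -1.7143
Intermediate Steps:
y = -1/12 ≈ -0.083333
W = 5
h = 7 (h = 5 - 1*(-2) = 5 + 2 = 7)
1/(((3 + z)*h)*y) = 1/(((3 - 2)*7)*(-1/12)) = 1/((1*7)*(-1/12)) = 1/(7*(-1/12)) = 1/(-7/12) = -12/7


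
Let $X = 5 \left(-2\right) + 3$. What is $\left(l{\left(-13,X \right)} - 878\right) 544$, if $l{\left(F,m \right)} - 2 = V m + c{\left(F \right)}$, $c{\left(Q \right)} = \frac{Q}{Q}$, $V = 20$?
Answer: $-552160$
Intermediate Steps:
$c{\left(Q \right)} = 1$
$X = -7$ ($X = -10 + 3 = -7$)
$l{\left(F,m \right)} = 3 + 20 m$ ($l{\left(F,m \right)} = 2 + \left(20 m + 1\right) = 2 + \left(1 + 20 m\right) = 3 + 20 m$)
$\left(l{\left(-13,X \right)} - 878\right) 544 = \left(\left(3 + 20 \left(-7\right)\right) - 878\right) 544 = \left(\left(3 - 140\right) - 878\right) 544 = \left(-137 - 878\right) 544 = \left(-1015\right) 544 = -552160$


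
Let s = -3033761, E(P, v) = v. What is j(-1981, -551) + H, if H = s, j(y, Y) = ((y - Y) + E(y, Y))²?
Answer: 890600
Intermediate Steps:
j(y, Y) = y² (j(y, Y) = ((y - Y) + Y)² = y²)
H = -3033761
j(-1981, -551) + H = (-1981)² - 3033761 = 3924361 - 3033761 = 890600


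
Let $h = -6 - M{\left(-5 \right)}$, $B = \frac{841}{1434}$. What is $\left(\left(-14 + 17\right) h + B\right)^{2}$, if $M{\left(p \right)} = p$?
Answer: $\frac{11978521}{2056356} \approx 5.8251$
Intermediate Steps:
$B = \frac{841}{1434}$ ($B = 841 \cdot \frac{1}{1434} = \frac{841}{1434} \approx 0.58647$)
$h = -1$ ($h = -6 - -5 = -6 + 5 = -1$)
$\left(\left(-14 + 17\right) h + B\right)^{2} = \left(\left(-14 + 17\right) \left(-1\right) + \frac{841}{1434}\right)^{2} = \left(3 \left(-1\right) + \frac{841}{1434}\right)^{2} = \left(-3 + \frac{841}{1434}\right)^{2} = \left(- \frac{3461}{1434}\right)^{2} = \frac{11978521}{2056356}$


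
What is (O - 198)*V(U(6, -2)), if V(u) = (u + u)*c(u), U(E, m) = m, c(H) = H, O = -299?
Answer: -3976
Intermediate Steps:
V(u) = 2*u² (V(u) = (u + u)*u = (2*u)*u = 2*u²)
(O - 198)*V(U(6, -2)) = (-299 - 198)*(2*(-2)²) = -994*4 = -497*8 = -3976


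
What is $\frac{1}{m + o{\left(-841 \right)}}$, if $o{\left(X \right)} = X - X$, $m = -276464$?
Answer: $- \frac{1}{276464} \approx -3.6171 \cdot 10^{-6}$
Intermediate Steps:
$o{\left(X \right)} = 0$
$\frac{1}{m + o{\left(-841 \right)}} = \frac{1}{-276464 + 0} = \frac{1}{-276464} = - \frac{1}{276464}$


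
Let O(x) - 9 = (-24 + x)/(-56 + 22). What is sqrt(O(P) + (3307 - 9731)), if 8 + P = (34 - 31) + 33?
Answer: I*sqrt(1853969)/17 ≈ 80.094*I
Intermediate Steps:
P = 28 (P = -8 + ((34 - 31) + 33) = -8 + (3 + 33) = -8 + 36 = 28)
O(x) = 165/17 - x/34 (O(x) = 9 + (-24 + x)/(-56 + 22) = 9 + (-24 + x)/(-34) = 9 + (-24 + x)*(-1/34) = 9 + (12/17 - x/34) = 165/17 - x/34)
sqrt(O(P) + (3307 - 9731)) = sqrt((165/17 - 1/34*28) + (3307 - 9731)) = sqrt((165/17 - 14/17) - 6424) = sqrt(151/17 - 6424) = sqrt(-109057/17) = I*sqrt(1853969)/17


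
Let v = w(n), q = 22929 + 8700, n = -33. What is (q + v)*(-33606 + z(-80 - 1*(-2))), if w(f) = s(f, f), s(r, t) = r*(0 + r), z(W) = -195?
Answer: -1105901118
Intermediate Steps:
s(r, t) = r² (s(r, t) = r*r = r²)
w(f) = f²
q = 31629
v = 1089 (v = (-33)² = 1089)
(q + v)*(-33606 + z(-80 - 1*(-2))) = (31629 + 1089)*(-33606 - 195) = 32718*(-33801) = -1105901118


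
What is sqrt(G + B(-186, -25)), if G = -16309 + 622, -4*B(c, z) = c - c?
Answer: 3*I*sqrt(1743) ≈ 125.25*I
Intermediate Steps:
B(c, z) = 0 (B(c, z) = -(c - c)/4 = -1/4*0 = 0)
G = -15687
sqrt(G + B(-186, -25)) = sqrt(-15687 + 0) = sqrt(-15687) = 3*I*sqrt(1743)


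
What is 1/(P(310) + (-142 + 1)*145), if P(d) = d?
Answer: -1/20135 ≈ -4.9665e-5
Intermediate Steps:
1/(P(310) + (-142 + 1)*145) = 1/(310 + (-142 + 1)*145) = 1/(310 - 141*145) = 1/(310 - 20445) = 1/(-20135) = -1/20135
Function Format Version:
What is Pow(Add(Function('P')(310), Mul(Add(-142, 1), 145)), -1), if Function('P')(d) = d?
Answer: Rational(-1, 20135) ≈ -4.9665e-5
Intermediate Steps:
Pow(Add(Function('P')(310), Mul(Add(-142, 1), 145)), -1) = Pow(Add(310, Mul(Add(-142, 1), 145)), -1) = Pow(Add(310, Mul(-141, 145)), -1) = Pow(Add(310, -20445), -1) = Pow(-20135, -1) = Rational(-1, 20135)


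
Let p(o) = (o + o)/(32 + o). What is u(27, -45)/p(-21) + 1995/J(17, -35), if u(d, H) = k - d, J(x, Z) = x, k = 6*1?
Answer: 4177/34 ≈ 122.85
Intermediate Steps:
k = 6
u(d, H) = 6 - d
p(o) = 2*o/(32 + o) (p(o) = (2*o)/(32 + o) = 2*o/(32 + o))
u(27, -45)/p(-21) + 1995/J(17, -35) = (6 - 1*27)/((2*(-21)/(32 - 21))) + 1995/17 = (6 - 27)/((2*(-21)/11)) + 1995*(1/17) = -21/(2*(-21)*(1/11)) + 1995/17 = -21/(-42/11) + 1995/17 = -21*(-11/42) + 1995/17 = 11/2 + 1995/17 = 4177/34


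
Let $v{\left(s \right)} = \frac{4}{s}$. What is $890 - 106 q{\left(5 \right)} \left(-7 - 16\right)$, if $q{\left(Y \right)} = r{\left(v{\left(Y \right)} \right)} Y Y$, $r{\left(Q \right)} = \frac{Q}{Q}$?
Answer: $61840$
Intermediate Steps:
$r{\left(Q \right)} = 1$
$q{\left(Y \right)} = Y^{2}$ ($q{\left(Y \right)} = 1 Y Y = Y Y = Y^{2}$)
$890 - 106 q{\left(5 \right)} \left(-7 - 16\right) = 890 - 106 \cdot 5^{2} \left(-7 - 16\right) = 890 - 106 \cdot 25 \left(-23\right) = 890 - -60950 = 890 + 60950 = 61840$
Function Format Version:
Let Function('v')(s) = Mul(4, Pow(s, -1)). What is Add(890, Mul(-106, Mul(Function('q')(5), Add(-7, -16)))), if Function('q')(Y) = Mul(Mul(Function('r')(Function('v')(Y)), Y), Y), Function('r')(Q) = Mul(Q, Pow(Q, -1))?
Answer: 61840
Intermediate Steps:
Function('r')(Q) = 1
Function('q')(Y) = Pow(Y, 2) (Function('q')(Y) = Mul(Mul(1, Y), Y) = Mul(Y, Y) = Pow(Y, 2))
Add(890, Mul(-106, Mul(Function('q')(5), Add(-7, -16)))) = Add(890, Mul(-106, Mul(Pow(5, 2), Add(-7, -16)))) = Add(890, Mul(-106, Mul(25, -23))) = Add(890, Mul(-106, -575)) = Add(890, 60950) = 61840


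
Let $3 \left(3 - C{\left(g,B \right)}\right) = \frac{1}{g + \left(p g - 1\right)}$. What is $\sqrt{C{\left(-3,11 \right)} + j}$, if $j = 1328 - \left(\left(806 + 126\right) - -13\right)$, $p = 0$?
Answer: $\frac{\sqrt{13899}}{6} \approx 19.649$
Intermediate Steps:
$C{\left(g,B \right)} = 3 - \frac{1}{3 \left(-1 + g\right)}$ ($C{\left(g,B \right)} = 3 - \frac{1}{3 \left(g - \left(1 + 0 g\right)\right)} = 3 - \frac{1}{3 \left(g + \left(0 - 1\right)\right)} = 3 - \frac{1}{3 \left(g - 1\right)} = 3 - \frac{1}{3 \left(-1 + g\right)}$)
$j = 383$ ($j = 1328 - \left(932 + 13\right) = 1328 - 945 = 383$)
$\sqrt{C{\left(-3,11 \right)} + j} = \sqrt{\frac{-10 + 9 \left(-3\right)}{3 \left(-1 - 3\right)} + 383} = \sqrt{\frac{-10 - 27}{3 \left(-4\right)} + 383} = \sqrt{\frac{1}{3} \left(- \frac{1}{4}\right) \left(-37\right) + 383} = \sqrt{\frac{37}{12} + 383} = \sqrt{\frac{4633}{12}} = \frac{\sqrt{13899}}{6}$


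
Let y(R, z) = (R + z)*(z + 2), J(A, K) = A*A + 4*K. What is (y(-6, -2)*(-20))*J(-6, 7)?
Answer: 0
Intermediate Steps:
J(A, K) = A**2 + 4*K
y(R, z) = (2 + z)*(R + z) (y(R, z) = (R + z)*(2 + z) = (2 + z)*(R + z))
(y(-6, -2)*(-20))*J(-6, 7) = (((-2)**2 + 2*(-6) + 2*(-2) - 6*(-2))*(-20))*((-6)**2 + 4*7) = ((4 - 12 - 4 + 12)*(-20))*(36 + 28) = (0*(-20))*64 = 0*64 = 0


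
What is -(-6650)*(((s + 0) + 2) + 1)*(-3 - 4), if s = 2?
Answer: -232750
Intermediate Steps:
-(-6650)*(((s + 0) + 2) + 1)*(-3 - 4) = -(-6650)*(((2 + 0) + 2) + 1)*(-3 - 4) = -(-6650)*((2 + 2) + 1)*(-7) = -(-6650)*(4 + 1)*(-7) = -(-6650)*5*(-7) = -(-6650)*(-35) = -175*1330 = -232750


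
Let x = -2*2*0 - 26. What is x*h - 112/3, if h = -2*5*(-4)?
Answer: -3232/3 ≈ -1077.3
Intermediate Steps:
h = 40 (h = -10*(-4) = 40)
x = -26 (x = -4*0 - 26 = 0 - 26 = -26)
x*h - 112/3 = -26*40 - 112/3 = -1040 - 112*⅓ = -1040 - 112/3 = -3232/3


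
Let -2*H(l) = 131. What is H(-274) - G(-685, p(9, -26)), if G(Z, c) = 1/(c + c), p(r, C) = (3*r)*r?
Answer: -15917/243 ≈ -65.502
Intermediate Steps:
p(r, C) = 3*r²
G(Z, c) = 1/(2*c)
H(l) = -131/2 (H(l) = -½*131 = -131/2)
H(-274) - G(-685, p(9, -26)) = -131/2 - 1/(2*(3*9²)) = -131/2 - 1/(2*(3*81)) = -131/2 - 1/(2*243) = -131/2 - 1*1/486 = -131/2 - 1/486 = -15917/243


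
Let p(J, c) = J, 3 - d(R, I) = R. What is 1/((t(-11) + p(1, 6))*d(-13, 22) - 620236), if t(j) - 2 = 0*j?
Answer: -1/620188 ≈ -1.6124e-6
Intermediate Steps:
d(R, I) = 3 - R
t(j) = 2 (t(j) = 2 + 0*j = 2 + 0 = 2)
1/((t(-11) + p(1, 6))*d(-13, 22) - 620236) = 1/((2 + 1)*(3 - 1*(-13)) - 620236) = 1/(3*(3 + 13) - 620236) = 1/(3*16 - 620236) = 1/(48 - 620236) = 1/(-620188) = -1/620188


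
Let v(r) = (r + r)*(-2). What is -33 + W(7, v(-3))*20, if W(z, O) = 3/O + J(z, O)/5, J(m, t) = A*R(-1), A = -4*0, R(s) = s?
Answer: -28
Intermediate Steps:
A = 0
v(r) = -4*r (v(r) = (2*r)*(-2) = -4*r)
J(m, t) = 0 (J(m, t) = 0*(-1) = 0)
W(z, O) = 3/O (W(z, O) = 3/O + 0/5 = 3/O + 0*(⅕) = 3/O + 0 = 3/O)
-33 + W(7, v(-3))*20 = -33 + (3/((-4*(-3))))*20 = -33 + (3/12)*20 = -33 + (3*(1/12))*20 = -33 + (¼)*20 = -33 + 5 = -28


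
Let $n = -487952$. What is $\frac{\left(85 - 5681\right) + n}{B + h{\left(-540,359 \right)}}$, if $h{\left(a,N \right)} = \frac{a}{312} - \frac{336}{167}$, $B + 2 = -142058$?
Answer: $\frac{2142985416}{616840771} \approx 3.4741$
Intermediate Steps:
$B = -142060$ ($B = -2 - 142058 = -142060$)
$h{\left(a,N \right)} = - \frac{336}{167} + \frac{a}{312}$ ($h{\left(a,N \right)} = a \frac{1}{312} - \frac{336}{167} = \frac{a}{312} - \frac{336}{167} = - \frac{336}{167} + \frac{a}{312}$)
$\frac{\left(85 - 5681\right) + n}{B + h{\left(-540,359 \right)}} = \frac{\left(85 - 5681\right) - 487952}{-142060 + \left(- \frac{336}{167} + \frac{1}{312} \left(-540\right)\right)} = \frac{\left(85 - 5681\right) - 487952}{-142060 - \frac{16251}{4342}} = \frac{-5596 - 487952}{-142060 - \frac{16251}{4342}} = - \frac{493548}{- \frac{616840771}{4342}} = \left(-493548\right) \left(- \frac{4342}{616840771}\right) = \frac{2142985416}{616840771}$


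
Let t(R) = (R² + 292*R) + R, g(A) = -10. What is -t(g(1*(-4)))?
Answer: 2830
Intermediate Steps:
t(R) = R² + 293*R
-t(g(1*(-4))) = -(-10)*(293 - 10) = -(-10)*283 = -1*(-2830) = 2830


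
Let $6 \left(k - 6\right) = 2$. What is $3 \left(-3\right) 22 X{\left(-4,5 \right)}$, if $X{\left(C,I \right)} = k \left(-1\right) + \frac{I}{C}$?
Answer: $\frac{3003}{2} \approx 1501.5$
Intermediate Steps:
$k = \frac{19}{3}$ ($k = 6 + \frac{1}{6} \cdot 2 = 6 + \frac{1}{3} = \frac{19}{3} \approx 6.3333$)
$X{\left(C,I \right)} = - \frac{19}{3} + \frac{I}{C}$ ($X{\left(C,I \right)} = \frac{19}{3} \left(-1\right) + \frac{I}{C} = - \frac{19}{3} + \frac{I}{C}$)
$3 \left(-3\right) 22 X{\left(-4,5 \right)} = 3 \left(-3\right) 22 \left(- \frac{19}{3} + \frac{5}{-4}\right) = \left(-9\right) 22 \left(- \frac{19}{3} + 5 \left(- \frac{1}{4}\right)\right) = - 198 \left(- \frac{19}{3} - \frac{5}{4}\right) = \left(-198\right) \left(- \frac{91}{12}\right) = \frac{3003}{2}$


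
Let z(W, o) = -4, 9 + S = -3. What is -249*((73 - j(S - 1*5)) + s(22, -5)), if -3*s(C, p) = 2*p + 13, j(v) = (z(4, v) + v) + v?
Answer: -27390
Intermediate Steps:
S = -12 (S = -9 - 3 = -12)
j(v) = -4 + 2*v (j(v) = (-4 + v) + v = -4 + 2*v)
s(C, p) = -13/3 - 2*p/3 (s(C, p) = -(2*p + 13)/3 = -(13 + 2*p)/3 = -13/3 - 2*p/3)
-249*((73 - j(S - 1*5)) + s(22, -5)) = -249*((73 - (-4 + 2*(-12 - 1*5))) + (-13/3 - ⅔*(-5))) = -249*((73 - (-4 + 2*(-12 - 5))) + (-13/3 + 10/3)) = -249*((73 - (-4 + 2*(-17))) - 1) = -249*((73 - (-4 - 34)) - 1) = -249*((73 - 1*(-38)) - 1) = -249*((73 + 38) - 1) = -249*(111 - 1) = -249*110 = -27390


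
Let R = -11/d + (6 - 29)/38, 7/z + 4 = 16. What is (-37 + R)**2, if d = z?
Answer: 225570361/70756 ≈ 3188.0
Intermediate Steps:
z = 7/12 (z = 7/(-4 + 16) = 7/12 ≈ 0.58333)
d = 7/12 ≈ 0.58333
R = -5177/266 (R = -11/7/12 + (6 - 29)/38 = -11*12/7 - 23*1/38 = -132/7 - 23/38 = -5177/266 ≈ -19.462)
(-37 + R)**2 = (-37 - 5177/266)**2 = (-15019/266)**2 = 225570361/70756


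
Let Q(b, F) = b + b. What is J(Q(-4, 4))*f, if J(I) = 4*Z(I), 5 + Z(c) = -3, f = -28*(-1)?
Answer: -896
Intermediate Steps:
Q(b, F) = 2*b
f = 28
Z(c) = -8 (Z(c) = -5 - 3 = -8)
J(I) = -32 (J(I) = 4*(-8) = -32)
J(Q(-4, 4))*f = -32*28 = -896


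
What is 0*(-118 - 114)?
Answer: 0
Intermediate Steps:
0*(-118 - 114) = 0*(-232) = 0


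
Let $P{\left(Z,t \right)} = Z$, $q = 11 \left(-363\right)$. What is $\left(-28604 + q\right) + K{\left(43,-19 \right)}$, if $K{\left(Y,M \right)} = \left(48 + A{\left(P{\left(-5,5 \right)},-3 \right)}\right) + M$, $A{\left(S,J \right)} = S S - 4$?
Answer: $-32547$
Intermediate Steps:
$q = -3993$
$A{\left(S,J \right)} = -4 + S^{2}$ ($A{\left(S,J \right)} = S^{2} - 4 = -4 + S^{2}$)
$K{\left(Y,M \right)} = 69 + M$ ($K{\left(Y,M \right)} = \left(48 - \left(4 - \left(-5\right)^{2}\right)\right) + M = \left(48 + \left(-4 + 25\right)\right) + M = \left(48 + 21\right) + M = 69 + M$)
$\left(-28604 + q\right) + K{\left(43,-19 \right)} = \left(-28604 - 3993\right) + \left(69 - 19\right) = -32597 + 50 = -32547$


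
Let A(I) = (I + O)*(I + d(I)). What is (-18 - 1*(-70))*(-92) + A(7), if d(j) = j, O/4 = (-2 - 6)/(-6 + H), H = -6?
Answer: -13946/3 ≈ -4648.7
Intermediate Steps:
O = 8/3 (O = 4*((-2 - 6)/(-6 - 6)) = 4*(-8/(-12)) = 4*(-8*(-1/12)) = 4*(2/3) = 8/3 ≈ 2.6667)
A(I) = 2*I*(8/3 + I) (A(I) = (I + 8/3)*(I + I) = (8/3 + I)*(2*I) = 2*I*(8/3 + I))
(-18 - 1*(-70))*(-92) + A(7) = (-18 - 1*(-70))*(-92) + (2/3)*7*(8 + 3*7) = (-18 + 70)*(-92) + (2/3)*7*(8 + 21) = 52*(-92) + (2/3)*7*29 = -4784 + 406/3 = -13946/3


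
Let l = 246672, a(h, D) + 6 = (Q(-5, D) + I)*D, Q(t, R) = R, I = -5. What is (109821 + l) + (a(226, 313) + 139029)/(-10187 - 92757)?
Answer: 36698579965/102944 ≈ 3.5649e+5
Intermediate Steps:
a(h, D) = -6 + D*(-5 + D) (a(h, D) = -6 + (D - 5)*D = -6 + (-5 + D)*D = -6 + D*(-5 + D))
(109821 + l) + (a(226, 313) + 139029)/(-10187 - 92757) = (109821 + 246672) + ((-6 + 313² - 5*313) + 139029)/(-10187 - 92757) = 356493 + ((-6 + 97969 - 1565) + 139029)/(-102944) = 356493 + (96398 + 139029)*(-1/102944) = 356493 + 235427*(-1/102944) = 356493 - 235427/102944 = 36698579965/102944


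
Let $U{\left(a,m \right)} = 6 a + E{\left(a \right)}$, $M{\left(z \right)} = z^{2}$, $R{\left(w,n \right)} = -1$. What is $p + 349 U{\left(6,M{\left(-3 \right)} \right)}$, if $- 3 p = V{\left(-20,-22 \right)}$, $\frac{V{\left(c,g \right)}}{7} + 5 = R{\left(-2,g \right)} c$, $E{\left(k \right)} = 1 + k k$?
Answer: $25442$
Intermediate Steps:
$E{\left(k \right)} = 1 + k^{2}$
$V{\left(c,g \right)} = -35 - 7 c$ ($V{\left(c,g \right)} = -35 + 7 \left(- c\right) = -35 - 7 c$)
$p = -35$ ($p = - \frac{-35 - -140}{3} = - \frac{-35 + 140}{3} = \left(- \frac{1}{3}\right) 105 = -35$)
$U{\left(a,m \right)} = 1 + a^{2} + 6 a$ ($U{\left(a,m \right)} = 6 a + \left(1 + a^{2}\right) = 1 + a^{2} + 6 a$)
$p + 349 U{\left(6,M{\left(-3 \right)} \right)} = -35 + 349 \left(1 + 6^{2} + 6 \cdot 6\right) = -35 + 349 \left(1 + 36 + 36\right) = -35 + 349 \cdot 73 = -35 + 25477 = 25442$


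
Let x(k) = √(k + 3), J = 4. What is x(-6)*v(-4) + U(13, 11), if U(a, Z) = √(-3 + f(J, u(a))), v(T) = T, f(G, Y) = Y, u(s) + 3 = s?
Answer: √7 - 4*I*√3 ≈ 2.6458 - 6.9282*I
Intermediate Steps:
u(s) = -3 + s
U(a, Z) = √(-6 + a) (U(a, Z) = √(-3 + (-3 + a)) = √(-6 + a))
x(k) = √(3 + k)
x(-6)*v(-4) + U(13, 11) = √(3 - 6)*(-4) + √(-6 + 13) = √(-3)*(-4) + √7 = (I*√3)*(-4) + √7 = -4*I*√3 + √7 = √7 - 4*I*√3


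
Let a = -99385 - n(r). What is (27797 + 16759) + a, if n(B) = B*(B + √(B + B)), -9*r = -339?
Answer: -506230/9 - 113*√678/9 ≈ -56575.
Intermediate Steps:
r = 113/3 (r = -⅑*(-339) = 113/3 ≈ 37.667)
n(B) = B*(B + √2*√B) (n(B) = B*(B + √(2*B)) = B*(B + √2*√B))
a = -907234/9 - 113*√678/9 (a = -99385 - ((113/3)² + √2*(113/3)^(3/2)) = -99385 - (12769/9 + √2*(113*√339/9)) = -99385 - (12769/9 + 113*√678/9) = -99385 + (-12769/9 - 113*√678/9) = -907234/9 - 113*√678/9 ≈ -1.0113e+5)
(27797 + 16759) + a = (27797 + 16759) + (-907234/9 - 113*√678/9) = 44556 + (-907234/9 - 113*√678/9) = -506230/9 - 113*√678/9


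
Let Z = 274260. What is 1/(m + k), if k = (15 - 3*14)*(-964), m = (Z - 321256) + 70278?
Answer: 1/49310 ≈ 2.0280e-5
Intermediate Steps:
m = 23282 (m = (274260 - 321256) + 70278 = -46996 + 70278 = 23282)
k = 26028 (k = (15 - 42)*(-964) = -27*(-964) = 26028)
1/(m + k) = 1/(23282 + 26028) = 1/49310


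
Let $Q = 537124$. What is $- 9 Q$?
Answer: $-4834116$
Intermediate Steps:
$- 9 Q = \left(-9\right) 537124 = -4834116$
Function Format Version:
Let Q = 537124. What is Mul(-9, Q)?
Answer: -4834116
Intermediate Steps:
Mul(-9, Q) = Mul(-9, 537124) = -4834116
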